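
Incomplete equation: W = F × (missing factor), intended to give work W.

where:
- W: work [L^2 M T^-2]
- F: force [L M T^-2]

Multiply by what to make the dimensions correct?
d (distance), dimensions [L]

W has dimensions [L^2 M T^-2] and F has dimensions [L M T^-2].
The missing factor must have dimensions [L^2 M T^-2] / [L M T^-2] = [L], i.e. distance (d).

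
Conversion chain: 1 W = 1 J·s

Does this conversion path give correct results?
The chain is incorrect (it contains an error).

Incorrect: Watt is J/s, not J·s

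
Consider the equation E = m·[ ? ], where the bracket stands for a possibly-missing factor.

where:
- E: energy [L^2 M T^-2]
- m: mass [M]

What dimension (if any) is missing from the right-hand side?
[L^2 T^-2] — velocity squared (e.g. v²)

E has dimensions [L^2 M T^-2]; m has dimensions [M].
The bracketed factor must supply [L^2 M T^-2] / [M] = [L^2 T^-2].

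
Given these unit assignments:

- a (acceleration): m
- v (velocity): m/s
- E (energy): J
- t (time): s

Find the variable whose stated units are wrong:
a

The variable a (acceleration) should have units m/s², not m.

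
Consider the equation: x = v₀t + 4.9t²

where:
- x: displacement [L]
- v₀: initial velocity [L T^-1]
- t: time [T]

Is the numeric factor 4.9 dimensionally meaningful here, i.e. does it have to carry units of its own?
Yes

x has dimensions [L], while t² alone has dimensions [T^2]. For the equation to balance, the factor 4.9 must carry dimensions [L T^-2] — it is a dimensional constant (a numerical value of a physical quantity with its units suppressed), not a pure number.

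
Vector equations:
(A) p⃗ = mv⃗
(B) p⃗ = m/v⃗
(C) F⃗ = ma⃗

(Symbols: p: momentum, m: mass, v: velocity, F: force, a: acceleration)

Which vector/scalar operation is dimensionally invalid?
(B) p⃗ = m/v⃗

(A) p⃗ = mv⃗: LHS [L M T^-1], RHS [L M T^-1] ✓ — mass (scalar) times velocity (vector)
(B) p⃗ = m/v⃗: LHS [L M T^-1], RHS [L^-1 M T] ✗ — momentum is mass times velocity; should be mv⃗ (and division by a vector is undefined)
(C) F⃗ = ma⃗: LHS [L M T^-2], RHS [L M T^-2] ✓ — Force and acceleration are vectors, mass is a scalar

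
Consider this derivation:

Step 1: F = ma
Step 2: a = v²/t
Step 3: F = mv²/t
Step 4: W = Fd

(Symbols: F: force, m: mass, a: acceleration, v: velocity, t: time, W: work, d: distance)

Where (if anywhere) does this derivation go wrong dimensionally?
Step 2

Step 1: F = ma → LHS [L M T^-2], RHS [L M T^-2] ✓
Step 2: a = v²/t → LHS [L T^-2], RHS [L^2 T^-3] ✗

The first dimensional inconsistency appears in step 2: a = v²/t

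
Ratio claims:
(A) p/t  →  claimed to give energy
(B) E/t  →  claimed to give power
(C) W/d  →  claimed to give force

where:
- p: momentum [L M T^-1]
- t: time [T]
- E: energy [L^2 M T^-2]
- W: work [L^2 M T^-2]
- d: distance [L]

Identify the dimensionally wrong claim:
(A) p/t does not give energy

(A) p/t: [L M T^-2] ≠ energy [L^2 M T^-2] ✗
(B) E/t: [L^2 M T^-3] = power [L^2 M T^-3] ✓
(C) W/d: [L M T^-2] = force [L M T^-2] ✓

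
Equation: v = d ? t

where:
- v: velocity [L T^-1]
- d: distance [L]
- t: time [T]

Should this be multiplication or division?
division (÷): v = d ÷ t

v [L T^-1]; d [L]; t [T].
d × t → [L T] ✗
d ÷ t → [L T^-1] ✓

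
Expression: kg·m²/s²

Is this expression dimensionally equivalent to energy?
Yes

The expression kg·m²/s² has dimensions [L^2 M T^-2], which is exactly energy [L^2 M T^-2].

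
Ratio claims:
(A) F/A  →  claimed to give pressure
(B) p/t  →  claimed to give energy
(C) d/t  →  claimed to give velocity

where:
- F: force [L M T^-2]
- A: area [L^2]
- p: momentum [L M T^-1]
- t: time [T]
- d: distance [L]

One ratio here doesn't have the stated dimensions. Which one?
(B) p/t does not give energy

(A) F/A: [L^-1 M T^-2] = pressure [L^-1 M T^-2] ✓
(B) p/t: [L M T^-2] ≠ energy [L^2 M T^-2] ✗
(C) d/t: [L T^-1] = velocity [L T^-1] ✓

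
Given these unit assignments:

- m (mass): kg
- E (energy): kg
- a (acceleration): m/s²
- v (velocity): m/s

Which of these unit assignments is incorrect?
E

The variable E (energy) should have units J, not kg.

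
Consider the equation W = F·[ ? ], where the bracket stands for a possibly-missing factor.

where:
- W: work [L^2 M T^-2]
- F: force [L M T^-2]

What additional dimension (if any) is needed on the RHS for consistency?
[L] — length (e.g. a distance d)

W has dimensions [L^2 M T^-2]; F has dimensions [L M T^-2].
The bracketed factor must supply [L^2 M T^-2] / [L M T^-2] = [L].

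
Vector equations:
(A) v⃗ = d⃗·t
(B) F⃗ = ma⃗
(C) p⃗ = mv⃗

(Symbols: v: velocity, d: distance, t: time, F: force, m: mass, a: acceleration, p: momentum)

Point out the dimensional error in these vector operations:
(A) v⃗ = d⃗·t

(A) v⃗ = d⃗·t: LHS [L T^-1], RHS [L T] ✗ — velocity is displacement per time; should be d⃗/t
(B) F⃗ = ma⃗: LHS [L M T^-2], RHS [L M T^-2] ✓ — Force and acceleration are vectors, mass is a scalar
(C) p⃗ = mv⃗: LHS [L M T^-1], RHS [L M T^-1] ✓ — mass (scalar) times velocity (vector)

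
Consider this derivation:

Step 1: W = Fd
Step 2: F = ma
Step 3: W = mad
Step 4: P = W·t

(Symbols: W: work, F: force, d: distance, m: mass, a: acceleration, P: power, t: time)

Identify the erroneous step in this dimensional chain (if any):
Step 4

Step 1: W = Fd → LHS [L^2 M T^-2], RHS [L^2 M T^-2] ✓
Step 2: F = ma → LHS [L M T^-2], RHS [L M T^-2] ✓
Step 3: W = mad → LHS [L^2 M T^-2], RHS [L^2 M T^-2] ✓
Step 4: P = W·t → LHS [L^2 M T^-3], RHS [L^2 M T^-1] ✗

The first dimensional inconsistency appears in step 4: P = W·t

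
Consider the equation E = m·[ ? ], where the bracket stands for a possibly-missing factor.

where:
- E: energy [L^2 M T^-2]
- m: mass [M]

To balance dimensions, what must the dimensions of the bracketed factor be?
[L^2 T^-2] — velocity squared (e.g. v²)

E has dimensions [L^2 M T^-2]; m has dimensions [M].
The bracketed factor must supply [L^2 M T^-2] / [M] = [L^2 T^-2].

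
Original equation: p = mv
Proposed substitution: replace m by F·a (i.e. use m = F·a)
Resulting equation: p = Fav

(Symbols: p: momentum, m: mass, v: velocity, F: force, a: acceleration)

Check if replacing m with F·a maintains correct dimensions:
No

[m] = [M] and [F·a] = [L^2 M T^-4]. These differ, so the substitution replaces a quantity by one of different dimensions and the result p = Fav has LHS [L M T^-1] vs RHS [L^3 M T^-5] — inconsistent.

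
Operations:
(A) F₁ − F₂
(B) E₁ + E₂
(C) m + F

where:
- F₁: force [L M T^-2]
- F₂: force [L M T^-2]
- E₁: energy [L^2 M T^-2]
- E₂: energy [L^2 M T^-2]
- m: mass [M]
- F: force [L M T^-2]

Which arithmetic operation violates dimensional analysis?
(C) m + F

(A) F₁ − F₂: F₁ [L M T^-2] and F₂ [L M T^-2] — same dimensions ✓
(B) E₁ + E₂: E₁ [L^2 M T^-2] and E₂ [L^2 M T^-2] — same dimensions ✓
(C) m + F: m [M] and F [L M T^-2] — different dimensions cannot be added/subtracted ✗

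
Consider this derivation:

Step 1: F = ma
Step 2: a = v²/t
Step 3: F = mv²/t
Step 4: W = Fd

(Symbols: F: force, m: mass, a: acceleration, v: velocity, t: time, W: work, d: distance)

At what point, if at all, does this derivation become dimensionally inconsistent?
Step 2

Step 1: F = ma → LHS [L M T^-2], RHS [L M T^-2] ✓
Step 2: a = v²/t → LHS [L T^-2], RHS [L^2 T^-3] ✗

The first dimensional inconsistency appears in step 2: a = v²/t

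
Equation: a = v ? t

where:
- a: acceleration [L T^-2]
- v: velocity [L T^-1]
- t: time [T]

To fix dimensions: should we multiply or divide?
division (÷): a = v ÷ t

a [L T^-2]; v [L T^-1]; t [T].
v × t → [L] ✗
v ÷ t → [L T^-2] ✓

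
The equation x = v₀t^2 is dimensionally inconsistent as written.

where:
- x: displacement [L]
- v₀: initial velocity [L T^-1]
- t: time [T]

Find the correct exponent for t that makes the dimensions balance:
The exponent of t should be 1: x = v₀t

The LHS x has dimensions [L]; t has dimensions [T].
As written, the RHS v₀t^2 (exponent 2 on t) has dimensions [L T], which does not match.
With exponent 1, the RHS v₀t has dimensions [L], matching the LHS.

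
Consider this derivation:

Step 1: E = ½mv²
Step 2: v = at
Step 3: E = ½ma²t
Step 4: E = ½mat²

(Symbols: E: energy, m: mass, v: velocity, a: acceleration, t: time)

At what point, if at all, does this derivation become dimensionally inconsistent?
Step 3

Step 1: E = ½mv² → LHS [L^2 M T^-2], RHS [L^2 M T^-2] ✓
Step 2: v = at → LHS [L T^-1], RHS [L T^-1] ✓
Step 3: E = ½ma²t → LHS [L^2 M T^-2], RHS [L^2 M T^-3] ✗

The first dimensional inconsistency appears in step 3: E = ½ma²t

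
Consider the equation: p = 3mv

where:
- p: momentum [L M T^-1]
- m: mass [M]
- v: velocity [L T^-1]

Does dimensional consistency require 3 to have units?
No

p has dimensions [L M T^-1] and mv already has dimensions [L M T^-1], so the equation balances without 3 contributing any dimensions. 3 is a pure (dimensionless) number; changing or removing it would not affect dimensional consistency.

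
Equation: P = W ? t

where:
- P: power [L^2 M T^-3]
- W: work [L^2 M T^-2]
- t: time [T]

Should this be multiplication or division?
division (÷): P = W ÷ t

P [L^2 M T^-3]; W [L^2 M T^-2]; t [T].
W × t → [L^2 M T^-1] ✗
W ÷ t → [L^2 M T^-3] ✓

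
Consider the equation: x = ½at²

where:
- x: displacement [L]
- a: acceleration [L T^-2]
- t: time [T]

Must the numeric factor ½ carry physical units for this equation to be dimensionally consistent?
No

x has dimensions [L] and at² already has dimensions [L], so the equation balances without ½ contributing any dimensions. ½ is a pure (dimensionless) number; changing or removing it would not affect dimensional consistency.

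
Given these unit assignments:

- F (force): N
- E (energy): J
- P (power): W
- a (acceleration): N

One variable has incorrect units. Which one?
a

The variable a (acceleration) should have units m/s², not N.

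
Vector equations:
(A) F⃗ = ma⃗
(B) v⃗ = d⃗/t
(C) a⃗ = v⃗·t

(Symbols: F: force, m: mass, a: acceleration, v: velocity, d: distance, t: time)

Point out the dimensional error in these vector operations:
(C) a⃗ = v⃗·t

(A) F⃗ = ma⃗: LHS [L M T^-2], RHS [L M T^-2] ✓ — Force and acceleration are vectors, mass is a scalar
(B) v⃗ = d⃗/t: LHS [L T^-1], RHS [L T^-1] ✓ — displacement (vector) divided by time (scalar)
(C) a⃗ = v⃗·t: LHS [L T^-2], RHS [L] ✗ — acceleration is velocity per time; should be v⃗/t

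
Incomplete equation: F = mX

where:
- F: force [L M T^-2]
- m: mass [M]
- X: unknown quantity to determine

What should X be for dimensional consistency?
X = a (acceleration), dimensions [L T^-2]

F has dimensions [L M T^-2]; the rest of the RHS (m) has dimensions [M].
So X must have dimensions [L T^-2] — X = a (acceleration).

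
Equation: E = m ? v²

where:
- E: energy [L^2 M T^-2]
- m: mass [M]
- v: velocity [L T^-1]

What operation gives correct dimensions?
multiplication (×): E = m × v²

E [L^2 M T^-2]; m [M]; v² [L^2 T^-2].
m × v² → [L^2 M T^-2] ✓
m ÷ v² → [L^-2 M T^2] ✗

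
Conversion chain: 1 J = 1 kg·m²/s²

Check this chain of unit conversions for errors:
The chain is correct (no errors).

Correct: Joule is defined as kg·m²/s²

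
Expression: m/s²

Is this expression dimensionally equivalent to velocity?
No

The expression m/s² has dimensions [L T^-2], but velocity has dimensions [L T^-1].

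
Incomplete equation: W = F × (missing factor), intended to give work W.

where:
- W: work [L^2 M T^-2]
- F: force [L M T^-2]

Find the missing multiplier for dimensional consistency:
d (distance), dimensions [L]

W has dimensions [L^2 M T^-2] and F has dimensions [L M T^-2].
The missing factor must have dimensions [L^2 M T^-2] / [L M T^-2] = [L], i.e. distance (d).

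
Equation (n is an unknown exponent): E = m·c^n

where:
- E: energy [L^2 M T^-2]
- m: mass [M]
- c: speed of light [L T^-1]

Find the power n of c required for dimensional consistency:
n = 2

E has dimensions [L^2 M T^-2]; c has dimensions [L T^-1].
The rest of the RHS has dimensions [M], so c^n must supply [L^2 T^-2].
With n = 2: m·c^2 has dimensions [L^2 M T^-2], matching the LHS ✓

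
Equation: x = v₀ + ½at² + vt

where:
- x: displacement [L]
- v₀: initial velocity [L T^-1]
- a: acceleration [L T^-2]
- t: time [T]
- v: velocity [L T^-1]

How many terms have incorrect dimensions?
1

LHS x: [L]
- v₀: [L T^-1] ✗
- ½at²: [L] ✓
- vt: [L] ✓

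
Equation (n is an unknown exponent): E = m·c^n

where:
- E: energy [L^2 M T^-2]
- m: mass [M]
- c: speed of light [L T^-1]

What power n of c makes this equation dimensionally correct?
n = 2

E has dimensions [L^2 M T^-2]; c has dimensions [L T^-1].
The rest of the RHS has dimensions [M], so c^n must supply [L^2 T^-2].
With n = 2: m·c^2 has dimensions [L^2 M T^-2], matching the LHS ✓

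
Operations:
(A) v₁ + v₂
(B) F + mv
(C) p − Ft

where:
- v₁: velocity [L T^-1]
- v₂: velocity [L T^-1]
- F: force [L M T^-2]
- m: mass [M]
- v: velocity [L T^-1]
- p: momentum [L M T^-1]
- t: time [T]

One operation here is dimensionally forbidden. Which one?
(B) F + mv

(A) v₁ + v₂: v₁ [L T^-1] and v₂ [L T^-1] — same dimensions ✓
(B) F + mv: F [L M T^-2] and mv [L M T^-1] — different dimensions cannot be added/subtracted ✗
(C) p − Ft: p [L M T^-1] and Ft [L M T^-1] — same dimensions ✓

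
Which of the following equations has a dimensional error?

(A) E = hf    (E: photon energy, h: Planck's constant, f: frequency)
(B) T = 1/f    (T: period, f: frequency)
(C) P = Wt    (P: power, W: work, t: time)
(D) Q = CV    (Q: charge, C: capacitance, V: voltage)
(C) P = Wt

The equation (C) P = Wt is dimensionally incorrect.

LHS (P): [L^2 M T^-3]
RHS (Wt): [L^2 M T^-1] ✗

The dimensions do not match. The other three equations balance.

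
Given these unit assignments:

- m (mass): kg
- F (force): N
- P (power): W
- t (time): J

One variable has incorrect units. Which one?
t

The variable t (time) should have units s, not J.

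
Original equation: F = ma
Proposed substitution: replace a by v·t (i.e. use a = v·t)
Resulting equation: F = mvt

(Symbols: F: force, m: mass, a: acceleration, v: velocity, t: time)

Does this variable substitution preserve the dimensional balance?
No

[a] = [L T^-2] and [v·t] = [L]. These differ, so the substitution replaces a quantity by one of different dimensions and the result F = mvt has LHS [L M T^-2] vs RHS [L M] — inconsistent.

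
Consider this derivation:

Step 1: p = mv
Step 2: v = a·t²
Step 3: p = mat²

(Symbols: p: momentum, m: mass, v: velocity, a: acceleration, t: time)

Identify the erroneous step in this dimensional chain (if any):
Step 2

Step 1: p = mv → LHS [L M T^-1], RHS [L M T^-1] ✓
Step 2: v = a·t² → LHS [L T^-1], RHS [L] ✗

The first dimensional inconsistency appears in step 2: v = a·t²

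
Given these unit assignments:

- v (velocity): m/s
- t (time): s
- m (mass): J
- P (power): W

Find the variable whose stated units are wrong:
m

The variable m (mass) should have units kg, not J.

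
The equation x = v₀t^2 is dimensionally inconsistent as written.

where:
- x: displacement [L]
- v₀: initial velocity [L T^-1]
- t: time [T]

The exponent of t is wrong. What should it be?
The exponent of t should be 1: x = v₀t

The LHS x has dimensions [L]; t has dimensions [T].
As written, the RHS v₀t^2 (exponent 2 on t) has dimensions [L T], which does not match.
With exponent 1, the RHS v₀t has dimensions [L], matching the LHS.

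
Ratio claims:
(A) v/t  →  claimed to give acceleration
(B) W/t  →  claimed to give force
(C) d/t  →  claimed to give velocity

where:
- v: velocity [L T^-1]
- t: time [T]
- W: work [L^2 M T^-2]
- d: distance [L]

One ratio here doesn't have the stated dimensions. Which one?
(B) W/t does not give force

(A) v/t: [L T^-2] = acceleration [L T^-2] ✓
(B) W/t: [L^2 M T^-3] ≠ force [L M T^-2] ✗
(C) d/t: [L T^-1] = velocity [L T^-1] ✓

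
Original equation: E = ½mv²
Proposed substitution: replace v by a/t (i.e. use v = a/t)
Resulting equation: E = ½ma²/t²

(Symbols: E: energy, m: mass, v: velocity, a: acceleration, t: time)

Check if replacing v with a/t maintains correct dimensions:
No

[v] = [L T^-1] and [a/t] = [L T^-3]. These differ, so the substitution replaces a quantity by one of different dimensions and the result E = ½ma²/t² has LHS [L^2 M T^-2] vs RHS [L^2 M T^-6] — inconsistent.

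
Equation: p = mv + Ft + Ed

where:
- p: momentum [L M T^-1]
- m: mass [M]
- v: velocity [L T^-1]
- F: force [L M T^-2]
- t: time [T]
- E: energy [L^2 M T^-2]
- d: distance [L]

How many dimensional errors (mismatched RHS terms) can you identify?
1

LHS p: [L M T^-1]
- mv: [L M T^-1] ✓
- Ft: [L M T^-1] ✓
- Ed: [L^3 M T^-2] ✗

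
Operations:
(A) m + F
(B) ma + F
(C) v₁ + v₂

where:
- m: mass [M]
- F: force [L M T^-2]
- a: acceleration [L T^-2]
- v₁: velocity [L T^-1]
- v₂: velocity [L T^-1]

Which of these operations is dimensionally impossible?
(A) m + F

(A) m + F: m [M] and F [L M T^-2] — different dimensions cannot be added/subtracted ✗
(B) ma + F: ma [L M T^-2] and F [L M T^-2] — same dimensions ✓
(C) v₁ + v₂: v₁ [L T^-1] and v₂ [L T^-1] — same dimensions ✓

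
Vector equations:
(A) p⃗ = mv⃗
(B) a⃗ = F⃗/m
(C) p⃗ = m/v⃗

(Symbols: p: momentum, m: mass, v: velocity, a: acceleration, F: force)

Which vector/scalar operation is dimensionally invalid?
(C) p⃗ = m/v⃗

(A) p⃗ = mv⃗: LHS [L M T^-1], RHS [L M T^-1] ✓ — mass (scalar) times velocity (vector)
(B) a⃗ = F⃗/m: LHS [L T^-2], RHS [L T^-2] ✓ — force (vector) divided by mass (scalar)
(C) p⃗ = m/v⃗: LHS [L M T^-1], RHS [L^-1 M T] ✗ — momentum is mass times velocity; should be mv⃗ (and division by a vector is undefined)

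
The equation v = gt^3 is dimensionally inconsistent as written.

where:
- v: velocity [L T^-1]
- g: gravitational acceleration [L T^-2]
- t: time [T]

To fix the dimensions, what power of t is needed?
The exponent of t should be 1: v = gt

The LHS v has dimensions [L T^-1]; t has dimensions [T].
As written, the RHS gt^3 (exponent 3 on t) has dimensions [L T], which does not match.
With exponent 1, the RHS gt has dimensions [L T^-1], matching the LHS.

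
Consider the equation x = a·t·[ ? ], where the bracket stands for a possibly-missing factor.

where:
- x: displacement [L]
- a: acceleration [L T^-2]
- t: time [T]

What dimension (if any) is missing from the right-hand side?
[T] — time (e.g. t)

x has dimensions [L]; a·t has dimensions [L T^-1].
The bracketed factor must supply [L] / [L T^-1] = [T].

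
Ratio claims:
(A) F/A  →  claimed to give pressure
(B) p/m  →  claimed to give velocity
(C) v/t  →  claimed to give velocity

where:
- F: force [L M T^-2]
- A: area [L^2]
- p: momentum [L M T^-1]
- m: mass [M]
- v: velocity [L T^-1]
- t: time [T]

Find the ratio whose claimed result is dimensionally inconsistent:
(C) v/t does not give velocity

(A) F/A: [L^-1 M T^-2] = pressure [L^-1 M T^-2] ✓
(B) p/m: [L T^-1] = velocity [L T^-1] ✓
(C) v/t: [L T^-2] ≠ velocity [L T^-1] ✗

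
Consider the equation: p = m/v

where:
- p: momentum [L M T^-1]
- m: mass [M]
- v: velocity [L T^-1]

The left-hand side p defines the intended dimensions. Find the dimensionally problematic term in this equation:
The right-hand side term m/v

p has dimensions [L M T^-1], but m/v has dimensions [L^-1 M T], so the term m/v is dimensionally wrong for p.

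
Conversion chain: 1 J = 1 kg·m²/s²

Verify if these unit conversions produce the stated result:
The chain is correct (no errors).

Correct: Joule is defined as kg·m²/s²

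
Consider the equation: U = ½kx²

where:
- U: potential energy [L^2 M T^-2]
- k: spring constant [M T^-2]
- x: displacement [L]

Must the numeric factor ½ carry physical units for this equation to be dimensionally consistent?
No

U has dimensions [L^2 M T^-2] and kx² already has dimensions [L^2 M T^-2], so the equation balances without ½ contributing any dimensions. ½ is a pure (dimensionless) number; changing or removing it would not affect dimensional consistency.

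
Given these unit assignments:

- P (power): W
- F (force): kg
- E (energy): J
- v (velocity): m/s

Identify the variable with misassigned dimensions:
F

The variable F (force) should have units N, not kg.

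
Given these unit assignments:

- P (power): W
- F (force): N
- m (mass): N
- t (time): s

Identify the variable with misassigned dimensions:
m

The variable m (mass) should have units kg, not N.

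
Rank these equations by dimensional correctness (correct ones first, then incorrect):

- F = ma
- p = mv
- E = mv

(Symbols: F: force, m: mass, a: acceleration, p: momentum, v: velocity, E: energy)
Dimensionally correct: F = ma, p = mv
Dimensionally incorrect: E = mv
Ordered (correct first, then incorrect): F = ma, p = mv, E = mv

- F = ma: LHS [L M T^-2], RHS [L M T^-2] → correct ✓
- p = mv: LHS [L M T^-1], RHS [L M T^-1] → correct ✓
- E = mv: LHS [L^2 M T^-2], RHS [L M T^-1] → incorrect ✗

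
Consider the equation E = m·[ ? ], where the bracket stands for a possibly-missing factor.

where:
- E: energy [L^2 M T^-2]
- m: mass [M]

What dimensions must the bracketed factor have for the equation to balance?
[L^2 T^-2] — velocity squared (e.g. v²)

E has dimensions [L^2 M T^-2]; m has dimensions [M].
The bracketed factor must supply [L^2 M T^-2] / [M] = [L^2 T^-2].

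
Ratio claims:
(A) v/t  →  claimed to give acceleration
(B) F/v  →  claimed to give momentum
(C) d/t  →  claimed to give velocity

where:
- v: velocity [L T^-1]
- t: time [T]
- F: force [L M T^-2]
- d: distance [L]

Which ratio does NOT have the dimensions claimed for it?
(B) F/v does not give momentum

(A) v/t: [L T^-2] = acceleration [L T^-2] ✓
(B) F/v: [M T^-1] ≠ momentum [L M T^-1] ✗
(C) d/t: [L T^-1] = velocity [L T^-1] ✓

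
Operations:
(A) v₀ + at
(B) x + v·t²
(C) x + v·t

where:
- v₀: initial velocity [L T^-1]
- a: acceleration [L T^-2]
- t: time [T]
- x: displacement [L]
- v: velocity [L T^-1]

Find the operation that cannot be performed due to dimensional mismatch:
(B) x + v·t²

(A) v₀ + at: v₀ [L T^-1] and at [L T^-1] — same dimensions ✓
(B) x + v·t²: x [L] and v·t² [L T] — different dimensions cannot be added/subtracted ✗
(C) x + v·t: x [L] and v·t [L] — same dimensions ✓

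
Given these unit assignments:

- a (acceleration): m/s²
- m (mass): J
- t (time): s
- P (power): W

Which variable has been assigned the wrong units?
m

The variable m (mass) should have units kg, not J.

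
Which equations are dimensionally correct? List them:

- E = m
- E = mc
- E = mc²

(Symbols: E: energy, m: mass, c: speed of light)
Dimensionally correct: E = mc²
Dimensionally incorrect: E = m, E = mc
Ordered (correct first, then incorrect): E = mc², E = m, E = mc

- E = m: LHS [L^2 M T^-2], RHS [M] → incorrect ✗
- E = mc: LHS [L^2 M T^-2], RHS [L M T^-1] → incorrect ✗
- E = mc²: LHS [L^2 M T^-2], RHS [L^2 M T^-2] → correct ✓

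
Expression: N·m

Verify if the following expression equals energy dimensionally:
Yes

The expression N·m has dimensions [L^2 M T^-2], which is exactly energy [L^2 M T^-2].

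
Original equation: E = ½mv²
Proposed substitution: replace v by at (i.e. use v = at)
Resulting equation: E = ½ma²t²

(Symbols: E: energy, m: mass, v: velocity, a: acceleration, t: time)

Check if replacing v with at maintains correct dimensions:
Yes

[v] = [L T^-1] and [at] = [L T^-1]. These match, so the substitution replaces a quantity by one of the same dimensions and the result E = ½ma²t² has LHS [L^2 M T^-2] vs RHS [L^2 M T^-2] — still consistent.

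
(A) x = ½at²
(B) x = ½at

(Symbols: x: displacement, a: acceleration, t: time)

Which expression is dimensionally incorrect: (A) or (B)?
(B)

(A) x = ½at²: LHS [L], RHS [L] ✓
(B) x = ½at: LHS [L], RHS [L T^-1] ✗

Expression (B) x = ½at is dimensionally incorrect.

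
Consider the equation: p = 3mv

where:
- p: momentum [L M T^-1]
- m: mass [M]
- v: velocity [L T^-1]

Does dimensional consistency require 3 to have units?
No

p has dimensions [L M T^-1] and mv already has dimensions [L M T^-1], so the equation balances without 3 contributing any dimensions. 3 is a pure (dimensionless) number; changing or removing it would not affect dimensional consistency.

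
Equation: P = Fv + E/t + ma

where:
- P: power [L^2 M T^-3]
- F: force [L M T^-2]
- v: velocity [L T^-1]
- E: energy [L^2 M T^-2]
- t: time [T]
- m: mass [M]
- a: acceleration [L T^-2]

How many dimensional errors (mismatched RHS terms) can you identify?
1

LHS P: [L^2 M T^-3]
- Fv: [L^2 M T^-3] ✓
- E/t: [L^2 M T^-3] ✓
- ma: [L M T^-2] ✗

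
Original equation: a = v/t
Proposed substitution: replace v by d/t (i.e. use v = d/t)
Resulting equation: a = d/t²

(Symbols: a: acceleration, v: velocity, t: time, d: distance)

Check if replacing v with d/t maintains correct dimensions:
Yes

[v] = [L T^-1] and [d/t] = [L T^-1]. These match, so the substitution replaces a quantity by one of the same dimensions and the result a = d/t² has LHS [L T^-2] vs RHS [L T^-2] — still consistent.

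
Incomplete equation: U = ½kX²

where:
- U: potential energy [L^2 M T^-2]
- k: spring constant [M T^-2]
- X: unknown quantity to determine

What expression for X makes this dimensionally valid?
X = x (displacement), dimensions [L]

U has dimensions [L^2 M T^-2]; the rest of the RHS (½k) has dimensions [M T^-2].
So X² must have dimensions [L^2], i.e. X has dimensions [L] — X = x (displacement).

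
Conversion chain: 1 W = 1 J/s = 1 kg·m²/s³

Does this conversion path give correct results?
The chain is correct (no errors).

Correct: Watt is Joule per second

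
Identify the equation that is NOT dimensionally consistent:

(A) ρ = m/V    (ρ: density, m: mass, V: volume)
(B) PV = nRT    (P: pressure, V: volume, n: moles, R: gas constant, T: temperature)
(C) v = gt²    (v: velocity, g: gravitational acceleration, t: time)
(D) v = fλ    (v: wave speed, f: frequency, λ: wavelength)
(C) v = gt²

The equation (C) v = gt² is dimensionally incorrect.

LHS (v): [L T^-1]
RHS (gt²): [L] ✗

The dimensions do not match. The other three equations balance.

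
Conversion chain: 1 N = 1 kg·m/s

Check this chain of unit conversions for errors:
The chain is incorrect (it contains an error).

Incorrect: Newton is kg·m/s², not kg·m/s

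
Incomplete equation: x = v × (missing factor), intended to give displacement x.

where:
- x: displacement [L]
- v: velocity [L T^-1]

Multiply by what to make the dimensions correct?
t (time), dimensions [T]

x has dimensions [L] and v has dimensions [L T^-1].
The missing factor must have dimensions [L] / [L T^-1] = [T], i.e. time (t).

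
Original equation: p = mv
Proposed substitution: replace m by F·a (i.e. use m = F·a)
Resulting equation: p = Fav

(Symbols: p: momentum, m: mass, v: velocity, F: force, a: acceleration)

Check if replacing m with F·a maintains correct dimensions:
No

[m] = [M] and [F·a] = [L^2 M T^-4]. These differ, so the substitution replaces a quantity by one of different dimensions and the result p = Fav has LHS [L M T^-1] vs RHS [L^3 M T^-5] — inconsistent.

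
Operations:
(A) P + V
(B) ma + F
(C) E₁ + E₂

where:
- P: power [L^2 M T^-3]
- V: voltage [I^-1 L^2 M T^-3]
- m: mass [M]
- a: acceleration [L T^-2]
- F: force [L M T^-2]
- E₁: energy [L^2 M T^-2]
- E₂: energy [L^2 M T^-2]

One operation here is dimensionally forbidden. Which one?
(A) P + V

(A) P + V: P [L^2 M T^-3] and V [I^-1 L^2 M T^-3] — different dimensions cannot be added/subtracted ✗
(B) ma + F: ma [L M T^-2] and F [L M T^-2] — same dimensions ✓
(C) E₁ + E₂: E₁ [L^2 M T^-2] and E₂ [L^2 M T^-2] — same dimensions ✓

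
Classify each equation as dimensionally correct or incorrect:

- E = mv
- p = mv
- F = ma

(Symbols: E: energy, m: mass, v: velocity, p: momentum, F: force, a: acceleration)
Dimensionally correct: p = mv, F = ma
Dimensionally incorrect: E = mv
Ordered (correct first, then incorrect): p = mv, F = ma, E = mv

- E = mv: LHS [L^2 M T^-2], RHS [L M T^-1] → incorrect ✗
- p = mv: LHS [L M T^-1], RHS [L M T^-1] → correct ✓
- F = ma: LHS [L M T^-2], RHS [L M T^-2] → correct ✓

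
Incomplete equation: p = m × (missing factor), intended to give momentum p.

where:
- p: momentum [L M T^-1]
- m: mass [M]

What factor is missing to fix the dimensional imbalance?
v (velocity), dimensions [L T^-1]

p has dimensions [L M T^-1] and m has dimensions [M].
The missing factor must have dimensions [L M T^-1] / [M] = [L T^-1], i.e. velocity (v).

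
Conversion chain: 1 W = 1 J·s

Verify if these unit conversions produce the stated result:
The chain is incorrect (it contains an error).

Incorrect: Watt is J/s, not J·s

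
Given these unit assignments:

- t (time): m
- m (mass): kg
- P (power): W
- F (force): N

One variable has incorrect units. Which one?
t

The variable t (time) should have units s, not m.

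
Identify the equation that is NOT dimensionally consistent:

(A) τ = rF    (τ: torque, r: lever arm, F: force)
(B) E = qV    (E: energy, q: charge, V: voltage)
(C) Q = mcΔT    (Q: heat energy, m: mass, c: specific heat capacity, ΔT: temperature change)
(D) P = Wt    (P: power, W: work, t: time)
(D) P = Wt

The equation (D) P = Wt is dimensionally incorrect.

LHS (P): [L^2 M T^-3]
RHS (Wt): [L^2 M T^-1] ✗

The dimensions do not match. The other three equations balance.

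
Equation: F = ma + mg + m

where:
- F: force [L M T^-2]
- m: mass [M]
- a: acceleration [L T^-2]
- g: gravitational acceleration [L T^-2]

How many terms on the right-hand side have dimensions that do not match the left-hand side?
1

LHS F: [L M T^-2]
- ma: [L M T^-2] ✓
- mg: [L M T^-2] ✓
- m: [M] ✗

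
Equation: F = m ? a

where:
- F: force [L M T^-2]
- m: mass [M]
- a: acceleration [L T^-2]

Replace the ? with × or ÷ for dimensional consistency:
multiplication (×): F = m × a

F [L M T^-2]; m [M]; a [L T^-2].
m × a → [L M T^-2] ✓
m ÷ a → [L^-1 M T^2] ✗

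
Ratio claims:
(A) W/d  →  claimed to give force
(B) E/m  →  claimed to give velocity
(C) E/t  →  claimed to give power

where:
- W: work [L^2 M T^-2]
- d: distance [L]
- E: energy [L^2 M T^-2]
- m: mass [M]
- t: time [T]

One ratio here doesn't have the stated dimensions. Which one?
(B) E/m does not give velocity

(A) W/d: [L M T^-2] = force [L M T^-2] ✓
(B) E/m: [L^2 T^-2] ≠ velocity [L T^-1] ✗
(C) E/t: [L^2 M T^-3] = power [L^2 M T^-3] ✓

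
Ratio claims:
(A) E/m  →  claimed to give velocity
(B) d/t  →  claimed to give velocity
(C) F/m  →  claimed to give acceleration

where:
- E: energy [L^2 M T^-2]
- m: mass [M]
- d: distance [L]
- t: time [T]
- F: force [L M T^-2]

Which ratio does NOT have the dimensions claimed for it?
(A) E/m does not give velocity

(A) E/m: [L^2 T^-2] ≠ velocity [L T^-1] ✗
(B) d/t: [L T^-1] = velocity [L T^-1] ✓
(C) F/m: [L T^-2] = acceleration [L T^-2] ✓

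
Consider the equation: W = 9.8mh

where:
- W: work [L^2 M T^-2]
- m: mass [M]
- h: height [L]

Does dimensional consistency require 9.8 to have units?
Yes

W has dimensions [L^2 M T^-2], while mh alone has dimensions [L M]. For the equation to balance, the factor 9.8 must carry dimensions [L T^-2] — it is a dimensional constant (a numerical value of a physical quantity with its units suppressed), not a pure number.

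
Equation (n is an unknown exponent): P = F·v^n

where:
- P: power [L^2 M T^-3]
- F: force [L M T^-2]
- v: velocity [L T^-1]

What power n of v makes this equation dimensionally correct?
n = 1

P has dimensions [L^2 M T^-3]; v has dimensions [L T^-1].
The rest of the RHS has dimensions [L M T^-2], so v^n must supply [L T^-1].
With n = 1: F·v^1 has dimensions [L^2 M T^-3], matching the LHS ✓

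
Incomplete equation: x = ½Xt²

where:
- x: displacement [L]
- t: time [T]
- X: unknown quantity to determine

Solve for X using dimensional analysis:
X = a (acceleration), dimensions [L T^-2]

x has dimensions [L]; the rest of the RHS (½ t²) has dimensions [T^2].
So X must have dimensions [L T^-2] — X = a (acceleration).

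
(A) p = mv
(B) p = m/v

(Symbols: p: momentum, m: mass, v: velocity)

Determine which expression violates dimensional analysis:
(B)

(A) p = mv: LHS [L M T^-1], RHS [L M T^-1] ✓
(B) p = m/v: LHS [L M T^-1], RHS [L^-1 M T] ✗

Expression (B) p = m/v is dimensionally incorrect.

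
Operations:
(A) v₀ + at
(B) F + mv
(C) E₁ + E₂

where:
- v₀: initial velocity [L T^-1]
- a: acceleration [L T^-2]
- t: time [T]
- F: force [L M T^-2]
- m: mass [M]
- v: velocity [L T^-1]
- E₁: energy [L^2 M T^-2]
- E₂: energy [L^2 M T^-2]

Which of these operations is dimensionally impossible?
(B) F + mv

(A) v₀ + at: v₀ [L T^-1] and at [L T^-1] — same dimensions ✓
(B) F + mv: F [L M T^-2] and mv [L M T^-1] — different dimensions cannot be added/subtracted ✗
(C) E₁ + E₂: E₁ [L^2 M T^-2] and E₂ [L^2 M T^-2] — same dimensions ✓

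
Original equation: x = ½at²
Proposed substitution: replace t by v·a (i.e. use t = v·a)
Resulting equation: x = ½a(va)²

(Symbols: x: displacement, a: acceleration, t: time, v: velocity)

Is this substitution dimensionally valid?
No

[t] = [T] and [v·a] = [L^2 T^-3]. These differ, so the substitution replaces a quantity by one of different dimensions and the result x = ½a(va)² has LHS [L] vs RHS [L^5 T^-8] — inconsistent.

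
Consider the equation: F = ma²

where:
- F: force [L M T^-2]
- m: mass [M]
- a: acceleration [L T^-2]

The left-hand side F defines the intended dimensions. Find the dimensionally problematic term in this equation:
The right-hand side term ma²

F has dimensions [L M T^-2], but ma² has dimensions [L^2 M T^-4], so the term ma² is dimensionally wrong for F.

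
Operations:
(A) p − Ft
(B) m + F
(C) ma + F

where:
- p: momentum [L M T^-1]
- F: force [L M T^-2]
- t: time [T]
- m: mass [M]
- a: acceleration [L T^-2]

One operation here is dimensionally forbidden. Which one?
(B) m + F

(A) p − Ft: p [L M T^-1] and Ft [L M T^-1] — same dimensions ✓
(B) m + F: m [M] and F [L M T^-2] — different dimensions cannot be added/subtracted ✗
(C) ma + F: ma [L M T^-2] and F [L M T^-2] — same dimensions ✓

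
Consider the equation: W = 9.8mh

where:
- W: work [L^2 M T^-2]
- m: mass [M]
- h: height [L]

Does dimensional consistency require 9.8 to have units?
Yes

W has dimensions [L^2 M T^-2], while mh alone has dimensions [L M]. For the equation to balance, the factor 9.8 must carry dimensions [L T^-2] — it is a dimensional constant (a numerical value of a physical quantity with its units suppressed), not a pure number.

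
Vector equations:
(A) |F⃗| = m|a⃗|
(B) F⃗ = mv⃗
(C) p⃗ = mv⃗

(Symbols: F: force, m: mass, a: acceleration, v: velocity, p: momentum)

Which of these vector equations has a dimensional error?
(B) F⃗ = mv⃗

(A) |F⃗| = m|a⃗|: LHS [L M T^-2], RHS [L M T^-2] ✓ — magnitudes of vectors are scalars
(B) F⃗ = mv⃗: LHS [L M T^-2], RHS [L M T^-1] ✗ — mass times velocity is momentum, not force; should be ma⃗
(C) p⃗ = mv⃗: LHS [L M T^-1], RHS [L M T^-1] ✓ — mass (scalar) times velocity (vector)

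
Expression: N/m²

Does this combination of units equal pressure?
Yes

The expression N/m² has dimensions [L^-1 M T^-2], which is exactly pressure [L^-1 M T^-2].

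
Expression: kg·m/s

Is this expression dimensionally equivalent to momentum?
Yes

The expression kg·m/s has dimensions [L M T^-1], which is exactly momentum [L M T^-1].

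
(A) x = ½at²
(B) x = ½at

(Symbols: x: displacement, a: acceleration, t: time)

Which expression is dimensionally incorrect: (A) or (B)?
(B)

(A) x = ½at²: LHS [L], RHS [L] ✓
(B) x = ½at: LHS [L], RHS [L T^-1] ✗

Expression (B) x = ½at is dimensionally incorrect.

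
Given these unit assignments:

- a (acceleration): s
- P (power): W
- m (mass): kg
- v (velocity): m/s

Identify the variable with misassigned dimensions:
a

The variable a (acceleration) should have units m/s², not s.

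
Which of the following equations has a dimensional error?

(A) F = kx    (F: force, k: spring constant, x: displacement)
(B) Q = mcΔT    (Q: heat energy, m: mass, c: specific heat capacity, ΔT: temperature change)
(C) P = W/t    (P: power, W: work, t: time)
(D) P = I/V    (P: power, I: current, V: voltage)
(D) P = I/V

The equation (D) P = I/V is dimensionally incorrect.

LHS (P): [L^2 M T^-3]
RHS (I/V): [I^2 L^-2 M^-1 T^3] ✗

The dimensions do not match. The other three equations balance.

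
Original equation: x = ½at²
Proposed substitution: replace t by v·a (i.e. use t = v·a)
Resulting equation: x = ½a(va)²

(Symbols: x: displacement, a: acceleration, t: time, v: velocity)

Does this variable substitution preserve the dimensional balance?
No

[t] = [T] and [v·a] = [L^2 T^-3]. These differ, so the substitution replaces a quantity by one of different dimensions and the result x = ½a(va)² has LHS [L] vs RHS [L^5 T^-8] — inconsistent.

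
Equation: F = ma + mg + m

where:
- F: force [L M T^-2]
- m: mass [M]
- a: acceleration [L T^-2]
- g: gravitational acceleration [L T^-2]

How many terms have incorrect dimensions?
1

LHS F: [L M T^-2]
- ma: [L M T^-2] ✓
- mg: [L M T^-2] ✓
- m: [M] ✗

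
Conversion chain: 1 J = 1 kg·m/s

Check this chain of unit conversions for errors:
The chain is incorrect (it contains an error).

Incorrect: Joule is kg·m²/s², not kg·m/s (that is momentum)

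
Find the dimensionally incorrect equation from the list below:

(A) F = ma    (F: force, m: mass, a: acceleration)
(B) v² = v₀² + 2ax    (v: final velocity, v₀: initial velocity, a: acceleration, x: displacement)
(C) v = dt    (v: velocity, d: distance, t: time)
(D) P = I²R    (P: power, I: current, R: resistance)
(C) v = dt

The equation (C) v = dt is dimensionally incorrect.

LHS (v): [L T^-1]
RHS (dt): [L T] ✗

The dimensions do not match. The other three equations balance.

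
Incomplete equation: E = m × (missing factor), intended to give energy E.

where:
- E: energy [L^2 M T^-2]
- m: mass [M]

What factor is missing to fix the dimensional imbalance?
v² (velocity squared), dimensions [L^2 T^-2]

E has dimensions [L^2 M T^-2] and m has dimensions [M].
The missing factor must have dimensions [L^2 M T^-2] / [M] = [L^2 T^-2], i.e. velocity squared (v²).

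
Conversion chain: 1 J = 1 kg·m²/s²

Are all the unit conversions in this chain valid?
The chain is correct (no errors).

Correct: Joule is defined as kg·m²/s²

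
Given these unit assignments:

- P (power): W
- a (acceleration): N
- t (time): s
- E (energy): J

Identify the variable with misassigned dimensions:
a

The variable a (acceleration) should have units m/s², not N.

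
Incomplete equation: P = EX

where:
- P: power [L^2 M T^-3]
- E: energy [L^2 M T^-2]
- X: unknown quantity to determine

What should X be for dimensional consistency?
X = f (inverse time / frequency (1/t)), dimensions [T^-1]

P has dimensions [L^2 M T^-3]; the rest of the RHS (E) has dimensions [L^2 M T^-2].
So X must have dimensions [T^-1] — X = f (inverse time / frequency (1/t)).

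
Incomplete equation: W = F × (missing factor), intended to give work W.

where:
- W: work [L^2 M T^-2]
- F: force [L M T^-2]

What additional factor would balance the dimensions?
d (distance), dimensions [L]

W has dimensions [L^2 M T^-2] and F has dimensions [L M T^-2].
The missing factor must have dimensions [L^2 M T^-2] / [L M T^-2] = [L], i.e. distance (d).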